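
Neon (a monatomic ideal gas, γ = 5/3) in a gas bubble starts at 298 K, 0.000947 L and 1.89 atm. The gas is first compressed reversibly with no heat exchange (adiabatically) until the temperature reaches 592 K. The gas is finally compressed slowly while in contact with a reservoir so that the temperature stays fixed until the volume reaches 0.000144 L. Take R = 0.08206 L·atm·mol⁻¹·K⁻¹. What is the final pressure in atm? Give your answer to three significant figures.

P₃ ≈ 24.7 atm

Reversible adiabatic, γ = 5/3: P₂ = P₁·(T₂/T₁)^(γ/(γ−1)) = 10.51 atm; V₂ = V₁·(T₁/T₂)^(1/(γ−1)) = 0.0003382 L.
T constant ⇒ Boyle's law P V = const: T₃ = T₂; P₃ = P₂·(V₂/V₃) = 24.69 atm.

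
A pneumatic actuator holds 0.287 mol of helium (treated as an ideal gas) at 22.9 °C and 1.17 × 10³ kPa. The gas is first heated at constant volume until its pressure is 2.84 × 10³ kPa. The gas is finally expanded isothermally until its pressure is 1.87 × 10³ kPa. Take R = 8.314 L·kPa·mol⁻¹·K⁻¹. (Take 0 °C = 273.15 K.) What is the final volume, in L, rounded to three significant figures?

Convert: T₁ = 296.0 K.
From PV = nRT: V₁ = nRT₁/P₁ = 0.6038 L.
Isochoric, so P/T is constant: V₂ = V₁; T₂ = T₁·(P₂/P₁) = 718.6 K.
Isothermal, so P V is constant: T₃ = T₂; V₃ = V₂·(P₂/P₃) = 0.9170 L.

V₃ ≈ 0.917 L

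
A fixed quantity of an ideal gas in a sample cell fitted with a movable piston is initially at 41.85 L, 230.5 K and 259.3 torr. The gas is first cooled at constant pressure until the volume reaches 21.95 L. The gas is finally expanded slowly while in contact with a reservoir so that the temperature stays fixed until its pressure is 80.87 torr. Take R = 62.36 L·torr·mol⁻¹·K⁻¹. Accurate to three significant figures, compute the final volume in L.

V₃ ≈ 70.4 L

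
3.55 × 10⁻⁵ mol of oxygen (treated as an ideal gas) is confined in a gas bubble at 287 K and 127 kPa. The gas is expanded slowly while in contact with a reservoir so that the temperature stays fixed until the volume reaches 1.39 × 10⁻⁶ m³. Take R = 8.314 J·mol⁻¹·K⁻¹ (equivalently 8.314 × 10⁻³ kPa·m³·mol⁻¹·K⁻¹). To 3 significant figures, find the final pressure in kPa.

From PV = nRT: V₁ = nRT₁/P₁ = 6.670e-07 m³.
Isothermal, so P V is constant: T₂ = T₁; P₂ = P₁·(V₁/V₂) = 60.94 kPa.

P₂ ≈ 60.9 kPa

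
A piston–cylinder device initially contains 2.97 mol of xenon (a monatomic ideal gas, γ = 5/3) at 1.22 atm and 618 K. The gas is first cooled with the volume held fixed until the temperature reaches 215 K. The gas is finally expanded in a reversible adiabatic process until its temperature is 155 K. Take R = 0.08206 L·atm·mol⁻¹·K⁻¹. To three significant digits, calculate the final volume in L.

From PV = nRT: V₁ = nRT₁/P₁ = 123.5 L.
Isochoric, so P/T is constant: V₂ = V₁; P₂ = P₁·(T₂/T₁) = 0.4244 atm.
Reversible adiabatic, γ = 5/3: P₃ = P₂·(T₃/T₂)^(γ/(γ−1)) = 0.1873 atm; V₃ = V₂·(T₂/T₃)^(1/(γ−1)) = 201.7 L.

V₃ ≈ 202 L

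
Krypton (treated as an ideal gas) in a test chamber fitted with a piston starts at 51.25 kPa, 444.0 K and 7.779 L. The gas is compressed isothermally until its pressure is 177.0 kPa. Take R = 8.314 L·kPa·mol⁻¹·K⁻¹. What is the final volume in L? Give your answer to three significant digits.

T constant ⇒ Boyle's law P V = const: T₂ = T₁; V₂ = V₁·(P₁/P₂) = 2.252 L.

V₂ ≈ 2.25 L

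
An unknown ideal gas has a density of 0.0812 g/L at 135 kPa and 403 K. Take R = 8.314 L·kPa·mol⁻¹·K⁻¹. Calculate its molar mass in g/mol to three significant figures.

ρ = PM/(RT) ⇒ M = ρRT/P = (0.0812 × 8.314 × 403.0) / 135

M ≈ 2.02 g/mol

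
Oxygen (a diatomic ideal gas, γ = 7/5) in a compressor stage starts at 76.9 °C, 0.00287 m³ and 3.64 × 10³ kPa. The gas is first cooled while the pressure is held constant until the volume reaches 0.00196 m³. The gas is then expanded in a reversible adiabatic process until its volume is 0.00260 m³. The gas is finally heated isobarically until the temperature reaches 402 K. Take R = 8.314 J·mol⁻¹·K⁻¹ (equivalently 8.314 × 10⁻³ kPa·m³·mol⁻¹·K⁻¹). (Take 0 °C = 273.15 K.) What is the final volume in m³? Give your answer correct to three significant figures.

V₄ ≈ 0.00490 m³

Convert: T₁ = 350.0 K.
Isobaric, so V/T is constant: P₂ = P₁; T₂ = T₁·(V₂/V₁) = 239.1 K.
Adiabatic (γ = 7/5), T V^(γ−1) and P V^γ constant: T₃ = T₂·(V₂/V₃)^(γ−1) = 213.5 K; P₃ = P₂·(V₂/V₃)^γ = 2451 kPa.
P constant ⇒ V ∝ T: P₄ = P₃; V₄ = V₃·(T₄/T₃) = 0.004895 m³.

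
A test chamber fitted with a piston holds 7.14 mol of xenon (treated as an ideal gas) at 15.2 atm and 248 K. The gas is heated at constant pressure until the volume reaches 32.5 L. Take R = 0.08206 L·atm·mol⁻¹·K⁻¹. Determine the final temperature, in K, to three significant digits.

From PV = nRT: V₁ = nRT₁/P₁ = 9.560 L.
Isobaric, so V/T is constant: P₂ = P₁; T₂ = T₁·(V₂/V₁) = 843.1 K.

T₂ ≈ 843 K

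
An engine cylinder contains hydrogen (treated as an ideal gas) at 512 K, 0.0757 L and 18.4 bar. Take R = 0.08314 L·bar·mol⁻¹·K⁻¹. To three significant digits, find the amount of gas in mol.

n ≈ 0.0327 mol

PV = nRT ⇒ n = PV/(RT) = (18.4 × 0.0757) / (0.08314 × 512)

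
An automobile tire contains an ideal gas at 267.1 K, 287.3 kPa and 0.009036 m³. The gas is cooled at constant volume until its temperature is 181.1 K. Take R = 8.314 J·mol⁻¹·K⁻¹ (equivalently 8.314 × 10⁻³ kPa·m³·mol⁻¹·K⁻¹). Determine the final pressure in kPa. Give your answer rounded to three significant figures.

P₂ ≈ 195 kPa

V constant ⇒ P ∝ T: V₂ = V₁; P₂ = P₁·(T₂/T₁) = 194.8 kPa.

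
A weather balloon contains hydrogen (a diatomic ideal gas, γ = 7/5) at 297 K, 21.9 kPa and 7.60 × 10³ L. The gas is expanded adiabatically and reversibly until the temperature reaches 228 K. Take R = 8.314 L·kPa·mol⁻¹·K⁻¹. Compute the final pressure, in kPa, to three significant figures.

P₂ ≈ 8.68 kPa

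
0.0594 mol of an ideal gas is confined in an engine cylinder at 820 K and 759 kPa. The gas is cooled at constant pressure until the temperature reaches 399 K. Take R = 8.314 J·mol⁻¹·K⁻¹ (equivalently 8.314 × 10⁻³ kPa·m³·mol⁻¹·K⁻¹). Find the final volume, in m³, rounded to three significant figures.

V₂ ≈ 0.000260 m³

From PV = nRT: V₁ = nRT₁/P₁ = 0.0005335 m³.
Isobaric, so V/T is constant: P₂ = P₁; V₂ = V₁·(T₂/T₁) = 0.0002596 m³.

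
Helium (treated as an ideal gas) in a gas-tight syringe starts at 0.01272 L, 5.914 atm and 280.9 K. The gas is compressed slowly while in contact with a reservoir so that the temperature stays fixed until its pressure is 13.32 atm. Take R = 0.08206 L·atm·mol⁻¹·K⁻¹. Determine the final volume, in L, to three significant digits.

V₂ ≈ 0.00565 L

T constant ⇒ Boyle's law P V = const: T₂ = T₁; V₂ = V₁·(P₁/P₂) = 0.005648 L.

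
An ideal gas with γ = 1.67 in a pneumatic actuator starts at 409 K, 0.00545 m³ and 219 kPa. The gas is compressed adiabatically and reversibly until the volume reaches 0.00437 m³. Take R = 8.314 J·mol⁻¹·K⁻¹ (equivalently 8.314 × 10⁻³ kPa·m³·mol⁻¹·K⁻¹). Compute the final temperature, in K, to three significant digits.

T₂ ≈ 474 K

Adiabatic (γ = 1.67), T V^(γ−1) and P V^γ constant: T₂ = T₁·(V₁/V₂)^(γ−1) = 474.2 K; P₂ = P₁·(V₁/V₂)^γ = 316.7 kPa.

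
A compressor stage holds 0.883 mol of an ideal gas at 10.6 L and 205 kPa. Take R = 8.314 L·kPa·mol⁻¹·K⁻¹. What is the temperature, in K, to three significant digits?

T ≈ 296 K

PV = nRT ⇒ T = PV/(nR) = (205 × 10.6) / (0.883 × 8.314)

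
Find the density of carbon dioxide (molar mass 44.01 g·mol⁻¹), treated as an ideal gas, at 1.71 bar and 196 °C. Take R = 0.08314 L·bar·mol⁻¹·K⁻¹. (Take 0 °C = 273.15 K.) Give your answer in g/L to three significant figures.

ρ ≈ 1.93 g/L

ρ = PM/(RT) = (1.71 × 44.01) / (0.08314 × 469.1)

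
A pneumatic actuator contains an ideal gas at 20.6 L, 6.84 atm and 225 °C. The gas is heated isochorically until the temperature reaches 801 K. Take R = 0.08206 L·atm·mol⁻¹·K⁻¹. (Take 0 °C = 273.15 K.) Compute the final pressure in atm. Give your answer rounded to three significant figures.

Convert: T₁ = 498.1 K.
Isochoric, so P/T is constant: V₂ = V₁; P₂ = P₁·(T₂/T₁) = 11.00 atm.

P₂ ≈ 11.0 atm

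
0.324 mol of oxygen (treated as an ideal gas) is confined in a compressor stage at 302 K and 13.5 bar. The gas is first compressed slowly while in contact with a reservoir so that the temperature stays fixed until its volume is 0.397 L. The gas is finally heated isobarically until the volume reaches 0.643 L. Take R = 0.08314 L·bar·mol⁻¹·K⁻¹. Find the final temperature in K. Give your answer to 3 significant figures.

T₃ ≈ 489 K

From PV = nRT: V₁ = nRT₁/P₁ = 0.6026 L.
T constant ⇒ Boyle's law P V = const: T₂ = T₁; P₂ = P₁·(V₁/V₂) = 20.49 bar.
P constant ⇒ V ∝ T: P₃ = P₂; T₃ = T₂·(V₃/V₂) = 489.1 K.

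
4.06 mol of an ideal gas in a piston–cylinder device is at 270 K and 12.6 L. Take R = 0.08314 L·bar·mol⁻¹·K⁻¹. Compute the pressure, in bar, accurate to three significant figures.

P ≈ 7.23 bar

PV = nRT ⇒ P = nRT/V = (4.06 × 0.08314 × 270) / 12.6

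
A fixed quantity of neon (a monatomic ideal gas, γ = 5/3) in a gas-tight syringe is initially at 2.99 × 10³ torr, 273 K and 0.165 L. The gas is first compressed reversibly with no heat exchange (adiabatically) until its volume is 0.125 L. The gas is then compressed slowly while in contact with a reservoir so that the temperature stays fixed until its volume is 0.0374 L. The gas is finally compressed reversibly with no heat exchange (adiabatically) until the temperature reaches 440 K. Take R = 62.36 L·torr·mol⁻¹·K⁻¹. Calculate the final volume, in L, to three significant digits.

V₄ ≈ 0.0241 L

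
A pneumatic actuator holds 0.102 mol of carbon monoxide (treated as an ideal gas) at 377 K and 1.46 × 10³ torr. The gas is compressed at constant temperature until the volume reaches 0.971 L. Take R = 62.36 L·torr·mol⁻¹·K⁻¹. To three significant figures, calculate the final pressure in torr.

From PV = nRT: V₁ = nRT₁/P₁ = 1.642 L.
Isothermal, so P V is constant: T₂ = T₁; P₂ = P₁·(V₁/V₂) = 2470 torr.

P₂ ≈ 2.47e+03 torr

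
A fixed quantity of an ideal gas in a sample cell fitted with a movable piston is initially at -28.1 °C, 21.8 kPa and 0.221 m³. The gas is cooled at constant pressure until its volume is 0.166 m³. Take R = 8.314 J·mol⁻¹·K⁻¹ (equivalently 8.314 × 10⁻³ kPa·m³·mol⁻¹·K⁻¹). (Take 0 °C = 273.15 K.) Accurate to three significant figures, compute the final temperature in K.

T₂ ≈ 184 K

Convert: T₁ = 245.0 K.
Isobaric, so V/T is constant: P₂ = P₁; T₂ = T₁·(V₂/V₁) = 184.1 K.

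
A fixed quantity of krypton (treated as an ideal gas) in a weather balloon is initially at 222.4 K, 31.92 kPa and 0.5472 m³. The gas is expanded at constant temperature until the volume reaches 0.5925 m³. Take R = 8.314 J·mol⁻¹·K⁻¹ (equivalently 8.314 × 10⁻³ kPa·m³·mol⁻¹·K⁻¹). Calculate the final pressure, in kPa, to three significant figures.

P₂ ≈ 29.5 kPa

Isothermal, so P V is constant: T₂ = T₁; P₂ = P₁·(V₁/V₂) = 29.48 kPa.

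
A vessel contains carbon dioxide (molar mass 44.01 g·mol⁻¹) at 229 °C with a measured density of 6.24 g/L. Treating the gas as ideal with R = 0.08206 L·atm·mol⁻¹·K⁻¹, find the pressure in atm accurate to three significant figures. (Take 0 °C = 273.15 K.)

P ≈ 5.84 atm

ρ = PM/(RT) ⇒ P = ρRT/M = (6.24 × 0.08206 × 502.1) / 44.01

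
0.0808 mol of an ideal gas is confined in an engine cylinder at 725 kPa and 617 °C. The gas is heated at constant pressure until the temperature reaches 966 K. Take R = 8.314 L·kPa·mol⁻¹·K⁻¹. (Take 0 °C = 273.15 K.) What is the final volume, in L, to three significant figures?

Convert: T₁ = 890.1 K.
From PV = nRT: V₁ = nRT₁/P₁ = 0.8248 L.
P constant ⇒ V ∝ T: P₂ = P₁; V₂ = V₁·(T₂/T₁) = 0.8951 L.

V₂ ≈ 0.895 L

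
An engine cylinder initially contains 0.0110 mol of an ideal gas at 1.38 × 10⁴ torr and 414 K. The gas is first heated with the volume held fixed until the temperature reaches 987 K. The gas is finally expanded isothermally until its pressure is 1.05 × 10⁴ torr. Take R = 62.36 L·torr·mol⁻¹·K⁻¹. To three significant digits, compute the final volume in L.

V₃ ≈ 0.0645 L

From PV = nRT: V₁ = nRT₁/P₁ = 0.02058 L.
Isochoric, so P/T is constant: V₂ = V₁; P₂ = P₁·(T₂/T₁) = 3.290e+04 torr.
Isothermal, so P V is constant: T₃ = T₂; V₃ = V₂·(P₂/P₃) = 0.06448 L.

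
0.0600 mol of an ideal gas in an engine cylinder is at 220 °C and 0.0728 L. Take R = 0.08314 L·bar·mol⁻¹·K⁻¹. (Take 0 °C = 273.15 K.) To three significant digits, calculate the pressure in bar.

Convert: T = 493.15 K.
PV = nRT ⇒ P = nRT/V = (0.0600 × 0.08314 × 493.15) / 0.0728

P ≈ 33.8 bar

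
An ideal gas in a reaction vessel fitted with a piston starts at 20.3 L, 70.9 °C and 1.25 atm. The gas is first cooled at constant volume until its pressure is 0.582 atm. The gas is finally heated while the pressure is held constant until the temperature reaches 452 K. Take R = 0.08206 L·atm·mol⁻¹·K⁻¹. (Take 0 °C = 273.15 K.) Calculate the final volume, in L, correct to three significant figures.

V₃ ≈ 57.3 L

Convert: T₁ = 344.0 K.
V constant ⇒ P ∝ T: V₂ = V₁; T₂ = T₁·(P₂/P₁) = 160.2 K.
Isobaric, so V/T is constant: P₃ = P₂; V₃ = V₂·(T₃/T₂) = 57.28 L.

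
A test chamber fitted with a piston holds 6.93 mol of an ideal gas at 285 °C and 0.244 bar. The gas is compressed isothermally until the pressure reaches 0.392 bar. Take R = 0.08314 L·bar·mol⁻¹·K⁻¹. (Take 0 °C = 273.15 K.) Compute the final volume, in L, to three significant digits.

V₂ ≈ 820 L

Convert: T₁ = 558.1 K.
From PV = nRT: V₁ = nRT₁/P₁ = 1318 L.
T constant ⇒ Boyle's law P V = const: T₂ = T₁; V₂ = V₁·(P₁/P₂) = 820.4 L.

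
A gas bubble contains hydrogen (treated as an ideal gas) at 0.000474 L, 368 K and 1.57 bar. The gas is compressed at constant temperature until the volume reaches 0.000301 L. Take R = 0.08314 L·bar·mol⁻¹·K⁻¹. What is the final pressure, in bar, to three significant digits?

Isothermal, so P V is constant: T₂ = T₁; P₂ = P₁·(V₁/V₂) = 2.472 bar.

P₂ ≈ 2.47 bar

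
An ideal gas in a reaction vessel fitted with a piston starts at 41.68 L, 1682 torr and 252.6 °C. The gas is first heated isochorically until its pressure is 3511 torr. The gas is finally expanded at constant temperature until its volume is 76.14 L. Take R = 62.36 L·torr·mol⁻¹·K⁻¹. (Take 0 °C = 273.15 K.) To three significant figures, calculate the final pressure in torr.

Convert: T₁ = 525.8 K.
V constant ⇒ P ∝ T: V₂ = V₁; T₂ = T₁·(P₂/P₁) = 1097 K.
Isothermal, so P V is constant: T₃ = T₂; P₃ = P₂·(V₂/V₃) = 1922 torr.

P₃ ≈ 1.92e+03 torr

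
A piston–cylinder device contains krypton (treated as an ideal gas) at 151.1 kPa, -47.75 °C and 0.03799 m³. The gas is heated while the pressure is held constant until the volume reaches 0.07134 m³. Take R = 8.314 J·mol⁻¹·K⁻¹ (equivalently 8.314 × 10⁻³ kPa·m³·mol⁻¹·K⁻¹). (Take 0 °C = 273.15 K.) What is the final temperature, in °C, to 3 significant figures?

T₂ ≈ 150 °C

Convert: T₁ = 225.4 K.
Isobaric, so V/T is constant: P₂ = P₁; T₂ = T₁·(V₂/V₁) = 423.3 K.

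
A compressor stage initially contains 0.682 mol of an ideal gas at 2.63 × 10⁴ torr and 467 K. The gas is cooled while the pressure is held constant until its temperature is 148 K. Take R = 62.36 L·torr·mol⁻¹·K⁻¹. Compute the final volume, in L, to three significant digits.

V₂ ≈ 0.239 L

From PV = nRT: V₁ = nRT₁/P₁ = 0.7552 L.
P constant ⇒ V ∝ T: P₂ = P₁; V₂ = V₁·(T₂/T₁) = 0.2393 L.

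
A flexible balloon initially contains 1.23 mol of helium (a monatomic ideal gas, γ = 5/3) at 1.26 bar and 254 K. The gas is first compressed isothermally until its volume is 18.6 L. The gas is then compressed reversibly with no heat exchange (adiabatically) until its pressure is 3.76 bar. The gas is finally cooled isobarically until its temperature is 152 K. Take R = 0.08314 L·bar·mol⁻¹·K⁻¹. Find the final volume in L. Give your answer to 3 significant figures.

From PV = nRT: V₁ = nRT₁/P₁ = 20.61 L.
T constant ⇒ Boyle's law P V = const: T₂ = T₁; P₂ = P₁·(V₁/V₂) = 1.396 bar.
Reversible adiabatic, γ = 5/3: T₃ = T₂·(P₃/P₂)^((γ−1)/γ) = 377.5 K; V₃ = V₂·(P₂/P₃)^(1/γ) = 10.27 L.
P constant ⇒ V ∝ T: P₄ = P₃; V₄ = V₃·(T₄/T₃) = 4.134 L.

V₄ ≈ 4.13 L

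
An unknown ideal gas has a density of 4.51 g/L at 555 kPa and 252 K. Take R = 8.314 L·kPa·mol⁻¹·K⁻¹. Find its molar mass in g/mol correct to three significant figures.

M ≈ 17.0 g/mol

ρ = PM/(RT) ⇒ M = ρRT/P = (4.51 × 8.314 × 252.0) / 555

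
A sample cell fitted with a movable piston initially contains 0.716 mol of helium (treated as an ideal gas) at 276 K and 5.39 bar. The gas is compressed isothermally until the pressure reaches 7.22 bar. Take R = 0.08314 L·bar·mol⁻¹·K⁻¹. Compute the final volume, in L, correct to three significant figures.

From PV = nRT: V₁ = nRT₁/P₁ = 3.048 L.
Isothermal, so P V is constant: T₂ = T₁; V₂ = V₁·(P₁/P₂) = 2.276 L.

V₂ ≈ 2.28 L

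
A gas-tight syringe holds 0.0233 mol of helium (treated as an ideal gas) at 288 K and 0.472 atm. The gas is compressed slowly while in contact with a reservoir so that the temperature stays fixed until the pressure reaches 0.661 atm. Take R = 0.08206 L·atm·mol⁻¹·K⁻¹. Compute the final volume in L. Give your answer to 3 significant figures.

V₂ ≈ 0.833 L

From PV = nRT: V₁ = nRT₁/P₁ = 1.167 L.
T constant ⇒ Boyle's law P V = const: T₂ = T₁; V₂ = V₁·(P₁/P₂) = 0.8331 L.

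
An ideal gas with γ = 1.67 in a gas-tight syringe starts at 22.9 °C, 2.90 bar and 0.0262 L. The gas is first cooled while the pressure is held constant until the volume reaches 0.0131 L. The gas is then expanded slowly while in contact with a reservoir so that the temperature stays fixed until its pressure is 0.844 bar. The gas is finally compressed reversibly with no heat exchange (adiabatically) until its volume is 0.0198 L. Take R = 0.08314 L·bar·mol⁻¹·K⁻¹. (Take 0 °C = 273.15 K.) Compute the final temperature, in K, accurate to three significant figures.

T₄ ≈ 257 K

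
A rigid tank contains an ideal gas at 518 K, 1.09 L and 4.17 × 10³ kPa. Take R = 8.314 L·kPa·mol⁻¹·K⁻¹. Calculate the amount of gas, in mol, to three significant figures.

n ≈ 1.06 mol

PV = nRT ⇒ n = PV/(RT) = (4.17e+03 × 1.09) / (8.314 × 518)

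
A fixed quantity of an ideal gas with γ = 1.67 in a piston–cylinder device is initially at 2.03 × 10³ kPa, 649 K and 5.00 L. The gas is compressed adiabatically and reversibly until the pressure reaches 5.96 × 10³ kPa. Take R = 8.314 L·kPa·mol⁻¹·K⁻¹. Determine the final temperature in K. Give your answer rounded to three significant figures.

Reversible adiabatic, γ = 1.67: T₂ = T₁·(P₂/P₁)^((γ−1)/γ) = 999.8 K; V₂ = V₁·(P₁/P₂)^(1/γ) = 2.623 L.

T₂ ≈ 1.00e+03 K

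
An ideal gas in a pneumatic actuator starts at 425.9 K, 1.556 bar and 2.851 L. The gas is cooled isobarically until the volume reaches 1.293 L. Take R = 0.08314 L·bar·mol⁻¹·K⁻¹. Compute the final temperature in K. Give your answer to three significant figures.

P constant ⇒ V ∝ T: P₂ = P₁; T₂ = T₁·(V₂/V₁) = 193.2 K.

T₂ ≈ 193 K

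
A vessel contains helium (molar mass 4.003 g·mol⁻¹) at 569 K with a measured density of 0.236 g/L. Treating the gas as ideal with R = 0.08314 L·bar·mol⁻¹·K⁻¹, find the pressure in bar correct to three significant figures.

P ≈ 2.79 bar

ρ = PM/(RT) ⇒ P = ρRT/M = (0.236 × 0.08314 × 569.0) / 4.003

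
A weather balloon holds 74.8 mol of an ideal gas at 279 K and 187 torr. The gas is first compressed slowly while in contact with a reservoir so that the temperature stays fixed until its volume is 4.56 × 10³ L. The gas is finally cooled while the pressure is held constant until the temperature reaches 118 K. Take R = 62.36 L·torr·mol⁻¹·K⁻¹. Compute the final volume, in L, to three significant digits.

V₃ ≈ 1.93e+03 L

From PV = nRT: V₁ = nRT₁/P₁ = 6959 L.
Isothermal, so P V is constant: T₂ = T₁; P₂ = P₁·(V₁/V₂) = 285.4 torr.
Isobaric, so V/T is constant: P₃ = P₂; V₃ = V₂·(T₃/T₂) = 1929 L.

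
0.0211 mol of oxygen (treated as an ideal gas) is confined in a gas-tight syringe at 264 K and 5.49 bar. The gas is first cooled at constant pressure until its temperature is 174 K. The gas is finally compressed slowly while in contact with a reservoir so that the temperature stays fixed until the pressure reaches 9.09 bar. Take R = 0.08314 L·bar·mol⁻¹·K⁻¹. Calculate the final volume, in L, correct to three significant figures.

V₃ ≈ 0.0336 L

From PV = nRT: V₁ = nRT₁/P₁ = 0.08436 L.
Isobaric, so V/T is constant: P₂ = P₁; V₂ = V₁·(T₂/T₁) = 0.05560 L.
T constant ⇒ Boyle's law P V = const: T₃ = T₂; V₃ = V₂·(P₂/P₃) = 0.03358 L.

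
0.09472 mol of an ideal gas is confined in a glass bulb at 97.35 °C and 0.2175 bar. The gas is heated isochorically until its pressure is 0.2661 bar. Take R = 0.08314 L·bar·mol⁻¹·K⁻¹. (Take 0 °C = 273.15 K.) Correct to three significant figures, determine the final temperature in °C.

Convert: T₁ = 370.5 K.
From PV = nRT: V₁ = nRT₁/P₁ = 13.41 L.
Isochoric, so P/T is constant: V₂ = V₁; T₂ = T₁·(P₂/P₁) = 453.3 K.

T₂ ≈ 180 °C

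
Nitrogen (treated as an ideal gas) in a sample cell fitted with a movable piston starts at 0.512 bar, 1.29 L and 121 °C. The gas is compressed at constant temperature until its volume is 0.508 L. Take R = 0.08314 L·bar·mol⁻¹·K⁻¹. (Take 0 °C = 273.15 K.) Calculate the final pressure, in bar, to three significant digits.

P₂ ≈ 1.30 bar

Convert: T₁ = 394.1 K.
Isothermal, so P V is constant: T₂ = T₁; P₂ = P₁·(V₁/V₂) = 1.300 bar.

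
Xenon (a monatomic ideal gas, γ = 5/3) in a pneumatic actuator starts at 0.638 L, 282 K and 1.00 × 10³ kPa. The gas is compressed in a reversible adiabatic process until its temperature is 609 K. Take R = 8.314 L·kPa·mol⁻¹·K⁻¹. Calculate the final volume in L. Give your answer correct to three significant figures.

V₂ ≈ 0.201 L

Reversible adiabatic, γ = 5/3: P₂ = P₁·(T₂/T₁)^(γ/(γ−1)) = 6854 kPa; V₂ = V₁·(T₁/T₂)^(1/(γ−1)) = 0.2010 L.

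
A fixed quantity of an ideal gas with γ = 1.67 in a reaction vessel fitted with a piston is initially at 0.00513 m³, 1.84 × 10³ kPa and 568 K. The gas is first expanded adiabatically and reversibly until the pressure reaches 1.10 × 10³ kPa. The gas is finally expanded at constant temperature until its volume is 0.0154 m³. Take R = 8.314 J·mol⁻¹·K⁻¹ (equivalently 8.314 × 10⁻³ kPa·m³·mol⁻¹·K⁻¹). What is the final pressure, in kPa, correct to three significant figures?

P₃ ≈ 499 kPa

Reversible adiabatic, γ = 1.67: T₂ = T₁·(P₂/P₁)^((γ−1)/γ) = 462.1 K; V₂ = V₁·(P₁/P₂)^(1/γ) = 0.006981 m³.
T constant ⇒ Boyle's law P V = const: T₃ = T₂; P₃ = P₂·(V₂/V₃) = 498.6 kPa.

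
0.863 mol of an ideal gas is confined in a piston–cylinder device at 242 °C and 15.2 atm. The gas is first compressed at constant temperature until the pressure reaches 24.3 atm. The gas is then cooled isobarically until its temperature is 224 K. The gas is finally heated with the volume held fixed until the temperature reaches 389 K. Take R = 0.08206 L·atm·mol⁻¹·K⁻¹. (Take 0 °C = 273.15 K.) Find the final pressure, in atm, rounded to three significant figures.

Convert: T₁ = 515.1 K.
From PV = nRT: V₁ = nRT₁/P₁ = 2.400 L.
T constant ⇒ Boyle's law P V = const: T₂ = T₁; V₂ = V₁·(P₁/P₂) = 1.501 L.
Isobaric, so V/T is constant: P₃ = P₂; V₃ = V₂·(T₃/T₂) = 0.6528 L.
V constant ⇒ P ∝ T: V₄ = V₃; P₄ = P₃·(T₄/T₃) = 42.20 atm.

P₄ ≈ 42.2 atm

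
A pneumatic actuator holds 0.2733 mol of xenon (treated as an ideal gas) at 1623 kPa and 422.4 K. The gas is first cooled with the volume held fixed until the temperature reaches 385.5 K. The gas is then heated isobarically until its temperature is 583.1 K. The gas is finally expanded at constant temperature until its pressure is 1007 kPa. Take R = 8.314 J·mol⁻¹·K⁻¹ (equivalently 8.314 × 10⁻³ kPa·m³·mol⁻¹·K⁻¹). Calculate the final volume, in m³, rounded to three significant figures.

V₄ ≈ 0.00132 m³

From PV = nRT: V₁ = nRT₁/P₁ = 0.0005914 m³.
V constant ⇒ P ∝ T: V₂ = V₁; P₂ = P₁·(T₂/T₁) = 1481 kPa.
P constant ⇒ V ∝ T: P₃ = P₂; V₃ = V₂·(T₃/T₂) = 0.0008945 m³.
Isothermal, so P V is constant: T₄ = T₃; V₄ = V₃·(P₃/P₄) = 0.001316 m³.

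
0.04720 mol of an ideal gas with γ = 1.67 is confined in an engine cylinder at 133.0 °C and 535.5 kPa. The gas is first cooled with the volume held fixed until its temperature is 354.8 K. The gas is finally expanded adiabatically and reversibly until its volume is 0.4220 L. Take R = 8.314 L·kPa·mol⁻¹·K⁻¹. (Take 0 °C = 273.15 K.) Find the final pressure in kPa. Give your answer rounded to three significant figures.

Convert: T₁ = 406.1 K.
From PV = nRT: V₁ = nRT₁/P₁ = 0.2976 L.
V constant ⇒ P ∝ T: V₂ = V₁; P₂ = P₁·(T₂/T₁) = 467.8 kPa.
Reversible adiabatic, γ = 1.67: T₃ = T₂·(V₂/V₃)^(γ−1) = 280.8 K; P₃ = P₂·(V₂/V₃)^γ = 261.1 kPa.

P₃ ≈ 261 kPa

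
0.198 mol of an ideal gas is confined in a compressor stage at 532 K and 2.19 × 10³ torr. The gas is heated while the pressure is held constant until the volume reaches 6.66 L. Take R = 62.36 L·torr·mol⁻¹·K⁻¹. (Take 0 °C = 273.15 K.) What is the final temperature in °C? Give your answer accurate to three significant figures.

T₂ ≈ 908 °C

From PV = nRT: V₁ = nRT₁/P₁ = 2.999 L.
Isobaric, so V/T is constant: P₂ = P₁; T₂ = T₁·(V₂/V₁) = 1181 K.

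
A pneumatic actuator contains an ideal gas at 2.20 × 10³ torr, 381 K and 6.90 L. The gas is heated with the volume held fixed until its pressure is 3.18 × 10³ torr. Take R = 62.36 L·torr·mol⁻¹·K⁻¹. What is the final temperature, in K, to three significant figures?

T₂ ≈ 551 K

Isochoric, so P/T is constant: V₂ = V₁; T₂ = T₁·(P₂/P₁) = 550.7 K.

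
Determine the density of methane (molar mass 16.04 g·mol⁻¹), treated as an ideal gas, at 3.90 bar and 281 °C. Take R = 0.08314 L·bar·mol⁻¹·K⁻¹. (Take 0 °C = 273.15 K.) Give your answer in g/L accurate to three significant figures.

ρ ≈ 1.36 g/L

ρ = PM/(RT) = (3.90 × 16.04) / (0.08314 × 554.1)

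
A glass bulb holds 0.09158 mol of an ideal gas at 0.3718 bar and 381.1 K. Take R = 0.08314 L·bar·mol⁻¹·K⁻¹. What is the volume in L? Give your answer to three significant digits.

V ≈ 7.80 L

PV = nRT ⇒ V = nRT/P = (0.09158 × 0.08314 × 381.1) / 0.3718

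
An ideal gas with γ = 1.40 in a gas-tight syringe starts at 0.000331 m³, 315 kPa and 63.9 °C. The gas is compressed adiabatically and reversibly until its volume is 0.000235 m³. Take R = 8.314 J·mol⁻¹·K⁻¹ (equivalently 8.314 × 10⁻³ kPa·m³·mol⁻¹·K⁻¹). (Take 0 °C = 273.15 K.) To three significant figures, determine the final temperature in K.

Convert: T₁ = 337.0 K.
Adiabatic (γ = 1.40), T V^(γ−1) and P V^γ constant: T₂ = T₁·(V₁/V₂)^(γ−1) = 386.5 K; P₂ = P₁·(V₁/V₂)^γ = 508.8 kPa.

T₂ ≈ 387 K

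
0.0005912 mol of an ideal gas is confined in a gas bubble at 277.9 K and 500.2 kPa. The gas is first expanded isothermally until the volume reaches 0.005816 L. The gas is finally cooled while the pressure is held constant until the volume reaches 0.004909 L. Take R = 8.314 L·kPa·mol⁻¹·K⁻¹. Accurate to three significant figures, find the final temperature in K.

T₃ ≈ 235 K

From PV = nRT: V₁ = nRT₁/P₁ = 0.002731 L.
Isothermal, so P V is constant: T₂ = T₁; P₂ = P₁·(V₁/V₂) = 234.9 kPa.
Isobaric, so V/T is constant: P₃ = P₂; T₃ = T₂·(V₃/V₂) = 234.6 K.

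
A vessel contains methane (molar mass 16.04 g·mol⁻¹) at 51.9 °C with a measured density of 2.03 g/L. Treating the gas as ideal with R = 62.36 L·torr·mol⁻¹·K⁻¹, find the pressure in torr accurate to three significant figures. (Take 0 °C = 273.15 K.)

ρ = PM/(RT) ⇒ P = ρRT/M = (2.03 × 62.36 × 325.0) / 16.04

P ≈ 2.57e+03 torr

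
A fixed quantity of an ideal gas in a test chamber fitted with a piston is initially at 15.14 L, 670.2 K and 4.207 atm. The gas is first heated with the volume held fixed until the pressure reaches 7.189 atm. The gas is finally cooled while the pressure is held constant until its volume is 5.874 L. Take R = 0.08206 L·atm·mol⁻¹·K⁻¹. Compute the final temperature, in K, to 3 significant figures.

Isochoric, so P/T is constant: V₂ = V₁; T₂ = T₁·(P₂/P₁) = 1145 K.
Isobaric, so V/T is constant: P₃ = P₂; T₃ = T₂·(V₃/V₂) = 444.3 K.

T₃ ≈ 444 K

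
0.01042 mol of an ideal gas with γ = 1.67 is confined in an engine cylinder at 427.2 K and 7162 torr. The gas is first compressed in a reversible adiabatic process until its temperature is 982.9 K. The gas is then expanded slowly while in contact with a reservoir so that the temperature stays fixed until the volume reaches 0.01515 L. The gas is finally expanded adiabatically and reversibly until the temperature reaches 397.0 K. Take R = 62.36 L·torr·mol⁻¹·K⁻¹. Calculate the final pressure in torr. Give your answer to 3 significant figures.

P₄ ≈ 4.40e+03 torr

From PV = nRT: V₁ = nRT₁/P₁ = 0.03876 L.
Adiabatic (γ = 1.67), T V^(γ−1) and P V^γ constant: P₂ = P₁·(T₂/T₁)^(γ/(γ−1)) = 5.715e+04 torr; V₂ = V₁·(T₁/T₂)^(1/(γ−1)) = 0.01118 L.
T constant ⇒ Boyle's law P V = const: T₃ = T₂; P₃ = P₂·(V₂/V₃) = 4.216e+04 torr.
Reversible adiabatic, γ = 1.67: P₄ = P₃·(T₄/T₃)^(γ/(γ−1)) = 4401 torr; V₄ = V₃·(T₃/T₄)^(1/(γ−1)) = 0.05862 L.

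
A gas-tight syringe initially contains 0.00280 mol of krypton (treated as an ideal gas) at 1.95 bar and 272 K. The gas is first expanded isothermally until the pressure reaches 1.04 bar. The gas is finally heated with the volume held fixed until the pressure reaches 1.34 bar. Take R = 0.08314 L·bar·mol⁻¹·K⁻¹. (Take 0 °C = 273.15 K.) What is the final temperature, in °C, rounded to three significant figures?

T₃ ≈ 77.3 °C

From PV = nRT: V₁ = nRT₁/P₁ = 0.03247 L.
T constant ⇒ Boyle's law P V = const: T₂ = T₁; V₂ = V₁·(P₁/P₂) = 0.06088 L.
Isochoric, so P/T is constant: V₃ = V₂; T₃ = T₂·(P₃/P₂) = 350.5 K.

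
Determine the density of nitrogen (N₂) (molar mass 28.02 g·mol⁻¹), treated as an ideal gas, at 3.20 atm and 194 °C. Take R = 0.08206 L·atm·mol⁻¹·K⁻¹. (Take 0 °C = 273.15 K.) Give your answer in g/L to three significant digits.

ρ ≈ 2.34 g/L

ρ = PM/(RT) = (3.20 × 28.02) / (0.08206 × 467.1)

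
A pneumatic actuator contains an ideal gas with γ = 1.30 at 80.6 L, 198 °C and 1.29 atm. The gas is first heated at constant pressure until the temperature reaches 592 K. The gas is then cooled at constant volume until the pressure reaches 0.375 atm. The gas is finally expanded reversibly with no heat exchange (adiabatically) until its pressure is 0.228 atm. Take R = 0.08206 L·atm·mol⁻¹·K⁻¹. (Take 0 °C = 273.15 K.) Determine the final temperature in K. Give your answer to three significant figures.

Convert: T₁ = 471.1 K.
P constant ⇒ V ∝ T: P₂ = P₁; V₂ = V₁·(T₂/T₁) = 101.3 L.
Isochoric, so P/T is constant: V₃ = V₂; T₃ = T₂·(P₃/P₂) = 172.1 K.
Reversible adiabatic, γ = 1.30: T₄ = T₃·(P₄/P₃)^((γ−1)/γ) = 153.4 K; V₄ = V₃·(P₃/P₄)^(1/γ) = 148.5 L.

T₄ ≈ 153 K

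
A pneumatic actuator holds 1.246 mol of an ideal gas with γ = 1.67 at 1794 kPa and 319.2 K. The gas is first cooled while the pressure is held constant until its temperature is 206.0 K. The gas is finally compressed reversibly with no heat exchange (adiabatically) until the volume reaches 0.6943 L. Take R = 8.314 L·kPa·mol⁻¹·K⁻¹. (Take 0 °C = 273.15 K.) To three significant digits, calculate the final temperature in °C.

From PV = nRT: V₁ = nRT₁/P₁ = 1.843 L.
Isobaric, so V/T is constant: P₂ = P₁; V₂ = V₁·(T₂/T₁) = 1.190 L.
Reversible adiabatic, γ = 1.67: T₃ = T₂·(V₂/V₃)^(γ−1) = 295.5 K; P₃ = P₂·(V₂/V₃)^γ = 4409 kPa.

T₃ ≈ 22.3 °C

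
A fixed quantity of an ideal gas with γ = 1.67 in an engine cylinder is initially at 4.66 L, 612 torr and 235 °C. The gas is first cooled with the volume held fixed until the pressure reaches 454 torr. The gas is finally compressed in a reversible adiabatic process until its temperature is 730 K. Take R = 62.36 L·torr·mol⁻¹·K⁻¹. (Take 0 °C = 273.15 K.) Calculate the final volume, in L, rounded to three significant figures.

V₃ ≈ 1.74 L

Convert: T₁ = 508.1 K.
Isochoric, so P/T is constant: V₂ = V₁; T₂ = T₁·(P₂/P₁) = 377.0 K.
Adiabatic (γ = 1.67), T V^(γ−1) and P V^γ constant: P₃ = P₂·(T₃/T₂)^(γ/(γ−1)) = 2358 torr; V₃ = V₂·(T₂/T₃)^(1/(γ−1)) = 1.738 L.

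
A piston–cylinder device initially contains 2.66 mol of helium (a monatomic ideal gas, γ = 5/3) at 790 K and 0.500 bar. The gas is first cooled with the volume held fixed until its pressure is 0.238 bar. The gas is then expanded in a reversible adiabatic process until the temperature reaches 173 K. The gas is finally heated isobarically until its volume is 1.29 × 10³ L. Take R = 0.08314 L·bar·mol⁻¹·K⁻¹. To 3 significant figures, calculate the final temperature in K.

From PV = nRT: V₁ = nRT₁/P₁ = 349.4 L.
V constant ⇒ P ∝ T: V₂ = V₁; T₂ = T₁·(P₂/P₁) = 376.0 K.
Reversible adiabatic, γ = 5/3: P₃ = P₂·(T₃/T₂)^(γ/(γ−1)) = 0.03417 bar; V₃ = V₂·(T₂/T₃)^(1/(γ−1)) = 1120 L.
P constant ⇒ V ∝ T: P₄ = P₃; T₄ = T₃·(V₄/V₃) = 199.3 K.

T₄ ≈ 199 K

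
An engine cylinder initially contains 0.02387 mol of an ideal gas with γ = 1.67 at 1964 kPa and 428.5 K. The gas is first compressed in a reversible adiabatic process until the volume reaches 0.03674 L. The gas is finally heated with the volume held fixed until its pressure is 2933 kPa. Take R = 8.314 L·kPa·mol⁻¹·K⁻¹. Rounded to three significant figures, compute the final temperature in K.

T₃ ≈ 543 K

From PV = nRT: V₁ = nRT₁/P₁ = 0.04330 L.
Adiabatic (γ = 1.67), T V^(γ−1) and P V^γ constant: T₂ = T₁·(V₁/V₂)^(γ−1) = 478.3 K; P₂ = P₁·(V₁/V₂)^γ = 2584 kPa.
Isochoric, so P/T is constant: V₃ = V₂; T₃ = T₂·(P₃/P₂) = 543.0 K.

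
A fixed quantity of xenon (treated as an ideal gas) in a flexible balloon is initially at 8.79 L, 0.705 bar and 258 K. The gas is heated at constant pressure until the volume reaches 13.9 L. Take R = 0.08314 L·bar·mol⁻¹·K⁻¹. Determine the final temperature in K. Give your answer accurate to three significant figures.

T₂ ≈ 408 K

P constant ⇒ V ∝ T: P₂ = P₁; T₂ = T₁·(V₂/V₁) = 408.0 K.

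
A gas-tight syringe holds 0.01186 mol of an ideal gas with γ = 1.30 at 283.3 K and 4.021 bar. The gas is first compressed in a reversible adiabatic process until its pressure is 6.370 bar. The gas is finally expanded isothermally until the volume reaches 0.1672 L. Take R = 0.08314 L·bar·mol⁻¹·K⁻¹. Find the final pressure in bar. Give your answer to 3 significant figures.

P₃ ≈ 1.86 bar

From PV = nRT: V₁ = nRT₁/P₁ = 0.06947 L.
Reversible adiabatic, γ = 1.30: T₂ = T₁·(P₂/P₁)^((γ−1)/γ) = 315.0 K; V₂ = V₁·(P₁/P₂)^(1/γ) = 0.04877 L.
Isothermal, so P V is constant: T₃ = T₂; P₃ = P₂·(V₂/V₃) = 1.858 bar.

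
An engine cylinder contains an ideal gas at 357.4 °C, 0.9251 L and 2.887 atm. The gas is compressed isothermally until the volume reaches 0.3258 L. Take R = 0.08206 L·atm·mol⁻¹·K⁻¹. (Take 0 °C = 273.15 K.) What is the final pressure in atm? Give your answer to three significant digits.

P₂ ≈ 8.20 atm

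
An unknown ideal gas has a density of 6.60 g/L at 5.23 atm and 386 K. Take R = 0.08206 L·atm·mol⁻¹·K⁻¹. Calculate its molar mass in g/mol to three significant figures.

ρ = PM/(RT) ⇒ M = ρRT/P = (6.60 × 0.08206 × 386.0) / 5.23

M ≈ 40.0 g/mol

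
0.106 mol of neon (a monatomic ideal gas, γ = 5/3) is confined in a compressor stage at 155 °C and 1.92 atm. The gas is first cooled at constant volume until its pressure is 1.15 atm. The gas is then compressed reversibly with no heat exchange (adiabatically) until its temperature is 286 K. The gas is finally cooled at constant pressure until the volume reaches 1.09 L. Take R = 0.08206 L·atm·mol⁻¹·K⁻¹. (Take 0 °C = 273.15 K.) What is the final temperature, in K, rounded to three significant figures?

Convert: T₁ = 428.1 K.
From PV = nRT: V₁ = nRT₁/P₁ = 1.940 L.
V constant ⇒ P ∝ T: V₂ = V₁; T₂ = T₁·(P₂/P₁) = 256.4 K.
Adiabatic (γ = 5/3), T V^(γ−1) and P V^γ constant: P₃ = P₂·(T₃/T₂)^(γ/(γ−1)) = 1.511 atm; V₃ = V₂·(T₂/T₃)^(1/(γ−1)) = 1.647 L.
Isobaric, so V/T is constant: P₄ = P₃; T₄ = T₃·(V₄/V₃) = 189.3 K.

T₄ ≈ 189 K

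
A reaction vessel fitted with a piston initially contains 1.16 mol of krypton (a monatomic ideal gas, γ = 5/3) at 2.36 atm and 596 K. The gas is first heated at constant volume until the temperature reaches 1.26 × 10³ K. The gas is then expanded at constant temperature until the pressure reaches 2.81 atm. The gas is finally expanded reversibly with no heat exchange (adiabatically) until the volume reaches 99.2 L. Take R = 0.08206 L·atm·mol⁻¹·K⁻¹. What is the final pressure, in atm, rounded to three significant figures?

P₄ ≈ 0.689 atm

From PV = nRT: V₁ = nRT₁/P₁ = 24.04 L.
V constant ⇒ P ∝ T: V₂ = V₁; P₂ = P₁·(T₂/T₁) = 4.989 atm.
Isothermal, so P V is constant: T₃ = T₂; V₃ = V₂·(P₂/P₃) = 42.68 L.
Reversible adiabatic, γ = 5/3: T₄ = T₃·(V₃/V₄)^(γ−1) = 718.1 K; P₄ = P₃·(V₃/V₄)^γ = 0.6891 atm.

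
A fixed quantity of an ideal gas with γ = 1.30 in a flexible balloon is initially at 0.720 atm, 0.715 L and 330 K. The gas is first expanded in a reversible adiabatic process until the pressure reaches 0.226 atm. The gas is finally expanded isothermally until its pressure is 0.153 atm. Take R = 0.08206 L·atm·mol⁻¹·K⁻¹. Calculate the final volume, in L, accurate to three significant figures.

V₃ ≈ 2.58 L

Reversible adiabatic, γ = 1.30: T₂ = T₁·(P₂/P₁)^((γ−1)/γ) = 252.6 K; V₂ = V₁·(P₁/P₂)^(1/γ) = 1.743 L.
Isothermal, so P V is constant: T₃ = T₂; V₃ = V₂·(P₂/P₃) = 2.575 L.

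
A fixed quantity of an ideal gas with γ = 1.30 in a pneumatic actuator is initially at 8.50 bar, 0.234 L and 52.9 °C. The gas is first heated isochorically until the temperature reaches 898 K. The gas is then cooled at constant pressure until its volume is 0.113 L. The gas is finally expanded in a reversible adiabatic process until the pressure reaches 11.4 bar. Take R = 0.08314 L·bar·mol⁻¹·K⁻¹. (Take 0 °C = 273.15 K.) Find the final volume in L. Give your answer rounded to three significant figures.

V₄ ≈ 0.197 L

Convert: T₁ = 326.0 K.
Isochoric, so P/T is constant: V₂ = V₁; P₂ = P₁·(T₂/T₁) = 23.41 bar.
Isobaric, so V/T is constant: P₃ = P₂; T₃ = T₂·(V₃/V₂) = 433.6 K.
Adiabatic (γ = 1.30), T V^(γ−1) and P V^γ constant: T₄ = T₃·(P₄/P₃)^((γ−1)/γ) = 367.3 K; V₄ = V₃·(P₃/P₄)^(1/γ) = 0.1965 L.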